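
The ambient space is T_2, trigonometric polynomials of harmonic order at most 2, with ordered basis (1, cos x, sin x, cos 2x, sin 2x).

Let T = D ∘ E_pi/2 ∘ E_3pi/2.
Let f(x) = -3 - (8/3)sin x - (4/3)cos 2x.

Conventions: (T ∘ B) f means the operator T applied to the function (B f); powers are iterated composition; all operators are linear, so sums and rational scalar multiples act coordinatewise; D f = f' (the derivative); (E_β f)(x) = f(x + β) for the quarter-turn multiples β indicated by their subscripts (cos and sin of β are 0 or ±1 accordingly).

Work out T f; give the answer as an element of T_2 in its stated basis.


E_3pi/2 f = -3 + (8/3)cos x + (4/3)cos 2x
E_pi/2 E_3pi/2 f = -3 - (8/3)sin x - (4/3)cos 2x
D E_pi/2 E_3pi/2 f = -(8/3)cos x + (8/3)sin 2x

the image equals g(x) = -(8/3)cos x + (8/3)sin 2x


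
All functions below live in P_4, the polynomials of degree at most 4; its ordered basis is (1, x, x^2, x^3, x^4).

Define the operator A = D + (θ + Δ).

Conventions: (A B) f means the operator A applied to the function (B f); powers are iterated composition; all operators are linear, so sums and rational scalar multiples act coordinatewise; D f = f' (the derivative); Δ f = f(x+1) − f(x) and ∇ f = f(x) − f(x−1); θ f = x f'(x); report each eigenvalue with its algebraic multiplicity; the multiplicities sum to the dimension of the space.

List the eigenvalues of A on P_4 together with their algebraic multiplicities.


λ = 0 (multiplicity 1), λ = 1 (multiplicity 1), λ = 2 (multiplicity 1), λ = 3 (multiplicity 1), λ = 4 (multiplicity 1)

image of 1: 0
image of x: x + 2
image of x^2: 2x^2 + 4x + 1
image of x^3: 3x^3 + 6x^2 + 3x + 1
image of x^4: 4x^4 + 8x^3 + 6x^2 + 4x + 1
the matrix is upper triangular; its diagonal is (0, 1, 2, 3, 4)
for a triangular matrix the eigenvalues are the diagonal entries, with algebraic multiplicity their repetition count


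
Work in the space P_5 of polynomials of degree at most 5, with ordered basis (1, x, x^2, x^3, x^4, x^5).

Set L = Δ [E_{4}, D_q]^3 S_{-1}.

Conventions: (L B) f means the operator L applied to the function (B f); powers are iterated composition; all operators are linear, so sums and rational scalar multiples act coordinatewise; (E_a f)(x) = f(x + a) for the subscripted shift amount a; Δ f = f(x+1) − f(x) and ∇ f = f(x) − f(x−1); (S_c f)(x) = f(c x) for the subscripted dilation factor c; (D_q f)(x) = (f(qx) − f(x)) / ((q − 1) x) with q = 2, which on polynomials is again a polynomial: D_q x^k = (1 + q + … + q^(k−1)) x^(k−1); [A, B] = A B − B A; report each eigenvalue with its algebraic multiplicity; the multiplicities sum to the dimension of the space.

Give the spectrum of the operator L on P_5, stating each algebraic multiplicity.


λ = 0 (multiplicity 6)

image of 1: 0
image of x: 0
image of x^2: 0
image of x^3: 0
image of x^4: 0
image of x^5: 0
the matrix is upper triangular; its diagonal is (0, 0, 0, 0, 0, 0)
for a triangular matrix the eigenvalues are the diagonal entries, with algebraic multiplicity their repetition count


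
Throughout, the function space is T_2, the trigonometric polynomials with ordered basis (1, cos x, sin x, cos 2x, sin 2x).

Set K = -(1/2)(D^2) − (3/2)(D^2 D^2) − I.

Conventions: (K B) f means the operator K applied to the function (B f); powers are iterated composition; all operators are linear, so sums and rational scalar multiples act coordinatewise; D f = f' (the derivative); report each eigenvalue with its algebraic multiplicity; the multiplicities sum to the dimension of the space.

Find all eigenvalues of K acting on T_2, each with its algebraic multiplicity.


λ = -23 (multiplicity 2), λ = -2 (multiplicity 2), λ = -1 (multiplicity 1)

image of 1: -1
image of cos x: -2cos x
image of sin x: -2sin x
image of cos 2x: -23cos 2x
image of sin 2x: -23sin 2x
the matrix is diagonal; its diagonal is (-1, -2, -2, -23, -23)
for a triangular matrix the eigenvalues are the diagonal entries, with algebraic multiplicity their repetition count


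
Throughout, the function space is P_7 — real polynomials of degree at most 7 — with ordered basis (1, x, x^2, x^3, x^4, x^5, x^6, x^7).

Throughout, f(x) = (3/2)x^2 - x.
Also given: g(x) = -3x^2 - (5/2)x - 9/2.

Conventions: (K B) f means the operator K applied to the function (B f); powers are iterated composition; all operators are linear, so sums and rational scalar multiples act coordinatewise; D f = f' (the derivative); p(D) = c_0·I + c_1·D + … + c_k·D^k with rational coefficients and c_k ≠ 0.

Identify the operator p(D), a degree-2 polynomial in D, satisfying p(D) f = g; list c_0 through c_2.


c_0 = -2, c_1 = -3/2, c_2 = -2

D^0 f = (3/2)x^2 - x
D^1 f = 3x - 1
D^2 f = 3
matching coefficients of g against c_0 f + c_1 Df + … from the top degree down determines the c_i
solution: c_0 = -2, c_1 = -3/2, c_2 = -2


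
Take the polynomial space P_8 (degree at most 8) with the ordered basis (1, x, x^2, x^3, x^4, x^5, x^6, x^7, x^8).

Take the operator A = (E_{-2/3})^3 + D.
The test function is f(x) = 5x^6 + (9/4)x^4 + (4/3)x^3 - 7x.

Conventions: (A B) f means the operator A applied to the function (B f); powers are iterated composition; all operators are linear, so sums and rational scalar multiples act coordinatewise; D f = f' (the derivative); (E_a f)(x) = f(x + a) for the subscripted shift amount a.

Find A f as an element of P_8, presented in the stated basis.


g(x) = 5x^6 - 30x^5 + (1209/4)x^4 - (2423/3)x^3 + 1250x^2 - 1023x + 1057/3

E_{-2/3} f = 5x^6 - 20x^5 + (427/12)x^4 - (926/27)x^3 + (490/27)x^2 - (959/81)x + 3758/729
E_{-2/3} E_{-2/3} f = 5x^6 - 40x^5 + (1627/12)x^4 - (6688/27)x^3 + (6904/27)x^2 - (11959/81)x + 30164/729
E_{-2/3} E_{-2/3} E_{-2/3} f = 5x^6 - 60x^5 + (1209/4)x^4 - (2450/3)x^3 + 1246x^2 - 1023x + 1078/3
D f = 30x^5 + 9x^3 + 4x^2 - 7
((E_{-2/3})^3 + D) f = 5x^6 - 30x^5 + (1209/4)x^4 - (2423/3)x^3 + 1250x^2 - 1023x + 1057/3


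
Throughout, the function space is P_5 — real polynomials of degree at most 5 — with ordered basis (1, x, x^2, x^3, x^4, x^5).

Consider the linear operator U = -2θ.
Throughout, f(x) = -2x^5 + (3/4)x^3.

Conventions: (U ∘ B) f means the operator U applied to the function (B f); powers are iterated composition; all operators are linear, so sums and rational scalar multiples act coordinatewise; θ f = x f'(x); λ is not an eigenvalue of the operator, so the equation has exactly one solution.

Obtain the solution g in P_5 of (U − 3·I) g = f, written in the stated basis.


g(x) = (2/13)x^5 - (1/12)x^3

write g with unknown coordinates in the stated basis and equate coefficients in (U − 3·I) g = f
solving from the highest basis element down gives g = (2/13)x^5 - (1/12)x^3
check: U g = -(20/13)x^5 + (1/2)x^3
so U g − 3·g = -2x^5 + (3/4)x^3 = f ✓


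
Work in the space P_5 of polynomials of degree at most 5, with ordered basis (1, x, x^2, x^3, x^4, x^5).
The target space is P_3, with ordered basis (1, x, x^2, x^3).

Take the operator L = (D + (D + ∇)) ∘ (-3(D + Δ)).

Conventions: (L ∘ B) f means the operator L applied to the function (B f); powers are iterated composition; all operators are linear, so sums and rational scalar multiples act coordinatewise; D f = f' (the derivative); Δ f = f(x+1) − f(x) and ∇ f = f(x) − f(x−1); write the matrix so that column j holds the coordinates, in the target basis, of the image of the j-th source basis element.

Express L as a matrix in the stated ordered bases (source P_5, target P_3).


the matrix is [[0, 0, -36, -9, -42, -15]; [0, 0, 0, -108, -36, -210]; [0, 0, 0, 0, -216, -90]; [0, 0, 0, 0, 0, -360]] (rows listed top to bottom)

image of 1: 0
image of x: 0
image of x^2: -36
image of x^3: -108x - 9
image of x^4: -216x^2 - 36x - 42
image of x^5: -360x^3 - 90x^2 - 210x - 15
each image's coordinates form column j of the matrix


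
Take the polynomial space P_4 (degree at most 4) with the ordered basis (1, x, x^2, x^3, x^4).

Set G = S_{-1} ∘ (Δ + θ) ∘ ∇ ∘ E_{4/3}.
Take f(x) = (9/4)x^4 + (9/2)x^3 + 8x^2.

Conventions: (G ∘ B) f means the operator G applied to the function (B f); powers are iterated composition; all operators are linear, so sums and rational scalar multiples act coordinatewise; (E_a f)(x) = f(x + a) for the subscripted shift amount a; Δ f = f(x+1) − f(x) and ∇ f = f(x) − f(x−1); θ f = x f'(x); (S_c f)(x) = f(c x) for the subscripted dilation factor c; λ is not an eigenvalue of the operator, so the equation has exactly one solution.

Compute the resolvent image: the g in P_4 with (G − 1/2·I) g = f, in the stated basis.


the result is g(x) = -(9/2)x^4 + 99x^3 + 884x^2 - 5342x + 4910

write g with unknown coordinates in the stated basis and equate coefficients in (G − 1/2·I) g = f
solving from the highest basis element down gives g = -(9/2)x^4 + 99x^3 + 884x^2 - 5342x + 4910
check: G g = 54x^3 + 450x^2 - 2671x + 2455
so G g − 1/2·g = (9/4)x^4 + (9/2)x^3 + 8x^2 = f ✓


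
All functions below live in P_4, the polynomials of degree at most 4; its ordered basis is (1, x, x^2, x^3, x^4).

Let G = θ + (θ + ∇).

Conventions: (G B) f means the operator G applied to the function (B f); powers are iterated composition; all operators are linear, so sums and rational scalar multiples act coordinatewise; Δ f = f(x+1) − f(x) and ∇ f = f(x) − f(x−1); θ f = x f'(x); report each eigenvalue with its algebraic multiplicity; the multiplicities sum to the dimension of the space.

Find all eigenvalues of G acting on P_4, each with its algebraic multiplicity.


image of 1: 0
image of x: 2x + 1
image of x^2: 4x^2 + 2x - 1
image of x^3: 6x^3 + 3x^2 - 3x + 1
image of x^4: 8x^4 + 4x^3 - 6x^2 + 4x - 1
the matrix is upper triangular; its diagonal is (0, 2, 4, 6, 8)
for a triangular matrix the eigenvalues are the diagonal entries, with algebraic multiplicity their repetition count

λ = 0 (multiplicity 1), λ = 2 (multiplicity 1), λ = 4 (multiplicity 1), λ = 6 (multiplicity 1), λ = 8 (multiplicity 1)


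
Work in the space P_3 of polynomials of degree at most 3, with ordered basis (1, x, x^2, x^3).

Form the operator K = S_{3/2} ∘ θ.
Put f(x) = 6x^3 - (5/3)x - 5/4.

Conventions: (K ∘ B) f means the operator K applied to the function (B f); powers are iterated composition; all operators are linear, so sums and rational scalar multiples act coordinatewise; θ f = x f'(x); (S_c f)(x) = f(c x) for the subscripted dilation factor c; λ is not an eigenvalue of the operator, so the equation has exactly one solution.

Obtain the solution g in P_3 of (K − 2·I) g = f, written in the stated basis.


the result is g(x) = (48/65)x^3 + (10/3)x + 5/8

write g with unknown coordinates in the stated basis and equate coefficients in (K − 2·I) g = f
solving from the highest basis element down gives g = (48/65)x^3 + (10/3)x + 5/8
check: K g = (486/65)x^3 + 5x
so K g − 2·g = 6x^3 - (5/3)x - 5/4 = f ✓


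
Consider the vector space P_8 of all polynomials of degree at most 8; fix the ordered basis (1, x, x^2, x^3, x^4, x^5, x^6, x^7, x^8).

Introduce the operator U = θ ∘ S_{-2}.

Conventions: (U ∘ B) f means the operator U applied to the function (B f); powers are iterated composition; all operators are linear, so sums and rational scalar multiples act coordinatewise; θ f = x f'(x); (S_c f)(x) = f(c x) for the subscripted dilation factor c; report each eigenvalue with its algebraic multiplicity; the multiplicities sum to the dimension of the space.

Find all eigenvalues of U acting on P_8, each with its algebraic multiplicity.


λ = -896 (multiplicity 1), λ = -160 (multiplicity 1), λ = -24 (multiplicity 1), λ = -2 (multiplicity 1), λ = 0 (multiplicity 1), λ = 8 (multiplicity 1), λ = 64 (multiplicity 1), λ = 384 (multiplicity 1), λ = 2048 (multiplicity 1)

image of 1: 0
image of x: -2x
image of x^2: 8x^2
image of x^3: -24x^3
image of x^4: 64x^4
image of x^5: -160x^5
image of x^6: 384x^6
image of x^7: -896x^7
image of x^8: 2048x^8
the matrix is upper triangular; its diagonal is (0, -2, 8, -24, 64, -160, 384, -896, 2048)
for a triangular matrix the eigenvalues are the diagonal entries, with algebraic multiplicity their repetition count


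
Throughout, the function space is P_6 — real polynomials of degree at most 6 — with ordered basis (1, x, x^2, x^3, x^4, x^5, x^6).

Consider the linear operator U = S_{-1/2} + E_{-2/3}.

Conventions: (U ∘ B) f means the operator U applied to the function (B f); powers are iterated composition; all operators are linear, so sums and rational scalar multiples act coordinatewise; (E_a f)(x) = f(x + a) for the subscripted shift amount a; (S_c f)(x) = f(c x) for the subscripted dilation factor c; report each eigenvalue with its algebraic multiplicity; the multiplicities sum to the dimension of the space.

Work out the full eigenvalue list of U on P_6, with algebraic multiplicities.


λ = 1/2 (multiplicity 1), λ = 7/8 (multiplicity 1), λ = 31/32 (multiplicity 1), λ = 65/64 (multiplicity 1), λ = 17/16 (multiplicity 1), λ = 5/4 (multiplicity 1), λ = 2 (multiplicity 1)

image of 1: 2
image of x: (1/2)x - 2/3
image of x^2: (5/4)x^2 - (4/3)x + 4/9
image of x^3: (7/8)x^3 - 2x^2 + (4/3)x - 8/27
image of x^4: (17/16)x^4 - (8/3)x^3 + (8/3)x^2 - (32/27)x + 16/81
image of x^5: (31/32)x^5 - (10/3)x^4 + (40/9)x^3 - (80/27)x^2 + (80/81)x - 32/243
image of x^6: (65/64)x^6 - 4x^5 + (20/3)x^4 - (160/27)x^3 + (80/27)x^2 - (64/81)x + 64/729
the matrix is upper triangular; its diagonal is (2, 1/2, 5/4, 7/8, 17/16, 31/32, 65/64)
for a triangular matrix the eigenvalues are the diagonal entries, with algebraic multiplicity their repetition count


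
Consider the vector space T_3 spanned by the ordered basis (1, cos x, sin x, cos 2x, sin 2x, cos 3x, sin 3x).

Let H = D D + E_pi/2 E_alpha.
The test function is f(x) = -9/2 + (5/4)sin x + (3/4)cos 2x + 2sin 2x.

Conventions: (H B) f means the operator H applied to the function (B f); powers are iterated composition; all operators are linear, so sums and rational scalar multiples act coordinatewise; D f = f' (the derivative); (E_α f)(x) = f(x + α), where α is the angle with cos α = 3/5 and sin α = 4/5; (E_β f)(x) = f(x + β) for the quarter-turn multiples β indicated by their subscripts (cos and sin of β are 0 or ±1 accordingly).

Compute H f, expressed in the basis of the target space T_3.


the image equals g(x) = -9/2 + (3/4)cos x - (9/4)sin x - (471/100)cos 2x - (168/25)sin 2x

D f = (5/4)cos x + 4cos 2x - (3/2)sin 2x
D D f = -(5/4)sin x - 3cos 2x - 8sin 2x
E_alpha f = -9/2 + cos x + (3/4)sin x + (171/100)cos 2x - (32/25)sin 2x
E_pi/2 E_alpha f = -9/2 + (3/4)cos x - sin x - (171/100)cos 2x + (32/25)sin 2x
(D D + E_pi/2 E_alpha) f = -9/2 + (3/4)cos x - (9/4)sin x - (471/100)cos 2x - (168/25)sin 2x


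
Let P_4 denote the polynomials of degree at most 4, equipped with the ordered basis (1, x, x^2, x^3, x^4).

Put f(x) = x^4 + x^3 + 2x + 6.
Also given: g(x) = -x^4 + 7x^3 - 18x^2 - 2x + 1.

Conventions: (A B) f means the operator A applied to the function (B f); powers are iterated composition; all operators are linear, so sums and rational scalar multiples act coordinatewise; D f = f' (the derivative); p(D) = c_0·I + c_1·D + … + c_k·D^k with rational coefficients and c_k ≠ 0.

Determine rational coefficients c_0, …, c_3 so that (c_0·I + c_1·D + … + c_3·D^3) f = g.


c_0 = -1, c_1 = 2, c_2 = -2, c_3 = 1/2

D^0 f = x^4 + x^3 + 2x + 6
D^1 f = 4x^3 + 3x^2 + 2
D^2 f = 12x^2 + 6x
D^3 f = 24x + 6
matching coefficients of g against c_0 f + c_1 Df + … from the top degree down determines the c_i
solution: c_0 = -1, c_1 = 2, c_2 = -2, c_3 = 1/2


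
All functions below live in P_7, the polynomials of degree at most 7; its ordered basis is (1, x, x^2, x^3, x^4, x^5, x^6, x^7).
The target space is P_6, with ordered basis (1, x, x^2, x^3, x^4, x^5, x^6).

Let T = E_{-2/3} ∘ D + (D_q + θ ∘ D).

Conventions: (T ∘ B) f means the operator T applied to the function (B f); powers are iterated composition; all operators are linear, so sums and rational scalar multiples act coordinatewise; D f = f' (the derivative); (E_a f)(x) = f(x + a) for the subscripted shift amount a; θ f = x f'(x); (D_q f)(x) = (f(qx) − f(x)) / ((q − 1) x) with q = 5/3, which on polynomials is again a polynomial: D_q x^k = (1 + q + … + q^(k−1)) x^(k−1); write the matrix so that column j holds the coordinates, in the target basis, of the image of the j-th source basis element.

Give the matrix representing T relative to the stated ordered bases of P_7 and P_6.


image of 1: 0
image of x: 2
image of x^2: (20/3)x - 4/3
image of x^3: (130/9)x^2 - 4x + 4/3
image of x^4: (704/27)x^3 - 8x^2 + (16/3)x - 32/27
image of x^5: (3466/81)x^4 - (40/3)x^3 + (40/3)x^2 - (160/27)x + 80/81
image of x^6: (16196/243)x^5 - 20x^4 + (80/3)x^3 - (160/9)x^2 + (160/27)x - 64/81
image of x^7: (73690/729)x^6 - 28x^5 + (140/3)x^4 - (1120/27)x^3 + (560/27)x^2 - (448/81)x + 448/729
each image's coordinates form column j of the matrix

the matrix is [[0, 2, -4/3, 4/3, -32/27, 80/81, -64/81, 448/729]; [0, 0, 20/3, -4, 16/3, -160/27, 160/27, -448/81]; [0, 0, 0, 130/9, -8, 40/3, -160/9, 560/27]; [0, 0, 0, 0, 704/27, -40/3, 80/3, -1120/27]; [0, 0, 0, 0, 0, 3466/81, -20, 140/3]; [0, 0, 0, 0, 0, 0, 16196/243, -28]; [0, 0, 0, 0, 0, 0, 0, 73690/729]] (rows listed top to bottom)


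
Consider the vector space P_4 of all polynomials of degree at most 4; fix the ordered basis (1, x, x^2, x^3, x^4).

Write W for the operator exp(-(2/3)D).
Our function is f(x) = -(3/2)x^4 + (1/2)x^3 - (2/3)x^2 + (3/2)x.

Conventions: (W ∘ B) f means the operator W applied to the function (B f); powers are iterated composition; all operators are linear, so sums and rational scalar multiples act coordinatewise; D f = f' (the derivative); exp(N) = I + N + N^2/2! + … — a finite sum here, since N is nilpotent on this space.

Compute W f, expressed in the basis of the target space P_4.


the image equals g(x) = -(3/2)x^4 + (9/2)x^3 - (17/3)x^2 + (29/6)x - 47/27

order-1 term: 4x^3 - x^2 + (8/9)x - 1
order-2 term: -4x^2 + (2/3)x - 8/27
order-3 term: (16/9)x - 4/27
order-4 term: -8/27
the series for exp(-(2/3)D) f terminates at order 4
exp(-(2/3)D) f = -(3/2)x^4 + (9/2)x^3 - (17/3)x^2 + (29/6)x - 47/27


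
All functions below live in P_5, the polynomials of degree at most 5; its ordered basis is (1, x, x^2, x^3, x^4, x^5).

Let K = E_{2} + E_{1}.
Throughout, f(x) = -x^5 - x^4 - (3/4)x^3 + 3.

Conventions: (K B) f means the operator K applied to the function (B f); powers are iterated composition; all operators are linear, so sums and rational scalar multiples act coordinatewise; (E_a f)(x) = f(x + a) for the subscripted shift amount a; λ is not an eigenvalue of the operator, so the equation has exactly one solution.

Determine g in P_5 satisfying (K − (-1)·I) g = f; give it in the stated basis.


g(x) = -(1/3)x^5 + (4/3)x^4 - (1/36)x^3 - (13/4)x^2 + (1/12)x + 91/36

write g with unknown coordinates in the stated basis and equate coefficients in (K − (-1)·I) g = f
solving from the highest basis element down gives g = -(1/3)x^5 + (4/3)x^4 - (1/36)x^3 - (13/4)x^2 + (1/12)x + 91/36
check: K g = -(2/3)x^5 - (7/3)x^4 - (13/18)x^3 + (13/4)x^2 - (1/12)x + 17/36
so K g − (-1)·g = -x^5 - x^4 - (3/4)x^3 + 3 = f ✓


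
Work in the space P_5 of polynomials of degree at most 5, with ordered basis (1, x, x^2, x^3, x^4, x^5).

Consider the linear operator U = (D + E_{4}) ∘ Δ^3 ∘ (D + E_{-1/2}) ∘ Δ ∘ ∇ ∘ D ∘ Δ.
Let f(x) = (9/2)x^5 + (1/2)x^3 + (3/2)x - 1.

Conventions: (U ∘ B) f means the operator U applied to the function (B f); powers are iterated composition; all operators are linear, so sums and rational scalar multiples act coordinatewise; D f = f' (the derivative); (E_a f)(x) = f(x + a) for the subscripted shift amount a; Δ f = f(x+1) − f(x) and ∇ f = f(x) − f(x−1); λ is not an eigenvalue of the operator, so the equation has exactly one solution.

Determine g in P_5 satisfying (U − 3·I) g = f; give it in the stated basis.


write g with unknown coordinates in the stated basis and equate coefficients in (U − 3·I) g = f
solving from the highest basis element down gives g = -(3/2)x^5 - (1/6)x^3 - (1/2)x + 1/3
check: U g = 0
so U g − 3·g = (9/2)x^5 + (1/2)x^3 + (3/2)x - 1 = f ✓

g(x) = -(3/2)x^5 - (1/6)x^3 - (1/2)x + 1/3


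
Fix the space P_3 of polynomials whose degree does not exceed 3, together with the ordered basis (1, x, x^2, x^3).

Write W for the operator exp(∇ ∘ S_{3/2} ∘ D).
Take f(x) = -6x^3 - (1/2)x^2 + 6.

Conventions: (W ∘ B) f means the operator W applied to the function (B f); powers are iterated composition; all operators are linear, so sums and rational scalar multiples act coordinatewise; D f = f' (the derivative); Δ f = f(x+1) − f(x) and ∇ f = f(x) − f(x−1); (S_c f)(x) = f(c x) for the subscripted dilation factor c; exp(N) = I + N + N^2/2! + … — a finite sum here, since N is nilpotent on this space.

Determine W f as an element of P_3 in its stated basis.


the image equals g(x) = -6x^3 - (1/2)x^2 - 81x + 45

order-1 term: -81x + 39
the series for exp(∇ ∘ S_{3/2} ∘ D) f terminates at order 1
exp(∇ ∘ S_{3/2} ∘ D) f = -6x^3 - (1/2)x^2 - 81x + 45


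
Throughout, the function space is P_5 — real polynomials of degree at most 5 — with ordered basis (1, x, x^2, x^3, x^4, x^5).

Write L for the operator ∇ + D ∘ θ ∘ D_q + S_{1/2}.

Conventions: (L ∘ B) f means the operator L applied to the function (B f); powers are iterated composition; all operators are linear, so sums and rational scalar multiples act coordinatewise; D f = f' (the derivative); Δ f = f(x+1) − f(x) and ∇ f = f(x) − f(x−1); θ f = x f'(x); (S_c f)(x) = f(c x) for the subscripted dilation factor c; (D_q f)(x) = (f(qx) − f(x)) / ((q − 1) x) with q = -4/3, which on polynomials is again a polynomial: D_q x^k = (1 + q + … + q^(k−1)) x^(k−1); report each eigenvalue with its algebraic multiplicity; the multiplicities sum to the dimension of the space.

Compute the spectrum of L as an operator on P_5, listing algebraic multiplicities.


image of 1: 1
image of x: (1/2)x + 1
image of x^2: (1/4)x^2 + 2x - 4/3
image of x^3: (1/8)x^3 + 3x^2 + (25/9)x + 1
image of x^4: (1/16)x^4 + 4x^3 - (43/3)x^2 + 4x - 1
image of x^5: (1/32)x^5 + 5x^4 + (2086/81)x^3 + 10x^2 - 5x + 1
the matrix is upper triangular; its diagonal is (1, 1/2, 1/4, 1/8, 1/16, 1/32)
for a triangular matrix the eigenvalues are the diagonal entries, with algebraic multiplicity their repetition count

λ = 1/32 (multiplicity 1), λ = 1/16 (multiplicity 1), λ = 1/8 (multiplicity 1), λ = 1/4 (multiplicity 1), λ = 1/2 (multiplicity 1), λ = 1 (multiplicity 1)


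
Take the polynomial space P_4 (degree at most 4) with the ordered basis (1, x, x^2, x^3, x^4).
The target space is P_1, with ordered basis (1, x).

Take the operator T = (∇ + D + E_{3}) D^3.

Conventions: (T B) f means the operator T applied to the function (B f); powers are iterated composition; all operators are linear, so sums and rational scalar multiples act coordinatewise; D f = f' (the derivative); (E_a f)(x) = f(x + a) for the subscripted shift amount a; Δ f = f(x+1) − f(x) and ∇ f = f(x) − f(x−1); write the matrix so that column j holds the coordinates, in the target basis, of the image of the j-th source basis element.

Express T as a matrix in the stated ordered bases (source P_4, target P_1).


the matrix is [[0, 0, 0, 6, 120]; [0, 0, 0, 0, 24]] (rows listed top to bottom)

image of 1: 0
image of x: 0
image of x^2: 0
image of x^3: 6
image of x^4: 24x + 120
each image's coordinates form column j of the matrix


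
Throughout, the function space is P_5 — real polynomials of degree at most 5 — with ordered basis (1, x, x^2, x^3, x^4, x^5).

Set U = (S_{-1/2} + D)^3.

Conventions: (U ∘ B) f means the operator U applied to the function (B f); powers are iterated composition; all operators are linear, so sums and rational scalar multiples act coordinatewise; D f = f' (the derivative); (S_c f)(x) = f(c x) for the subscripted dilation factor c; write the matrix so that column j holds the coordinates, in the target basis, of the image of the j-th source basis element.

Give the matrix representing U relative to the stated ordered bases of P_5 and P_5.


the matrix is [[1, 3/4, 3/2, 6, 0, 0]; [0, -1/8, 3/8, -9/4, 24, 0]; [0, 0, 1/64, 9/64, 9/4, 60]; [0, 0, 0, -1/512, 3/64, -15/8]; [0, 0, 0, 0, 1/4096, 15/1024]; [0, 0, 0, 0, 0, -1/32768]] (rows listed top to bottom)

image of 1: 1
image of x: -(1/8)x + 3/4
image of x^2: (1/64)x^2 + (3/8)x + 3/2
image of x^3: -(1/512)x^3 + (9/64)x^2 - (9/4)x + 6
image of x^4: (1/4096)x^4 + (3/64)x^3 + (9/4)x^2 + 24x
image of x^5: -(1/32768)x^5 + (15/1024)x^4 - (15/8)x^3 + 60x^2
each image's coordinates form column j of the matrix


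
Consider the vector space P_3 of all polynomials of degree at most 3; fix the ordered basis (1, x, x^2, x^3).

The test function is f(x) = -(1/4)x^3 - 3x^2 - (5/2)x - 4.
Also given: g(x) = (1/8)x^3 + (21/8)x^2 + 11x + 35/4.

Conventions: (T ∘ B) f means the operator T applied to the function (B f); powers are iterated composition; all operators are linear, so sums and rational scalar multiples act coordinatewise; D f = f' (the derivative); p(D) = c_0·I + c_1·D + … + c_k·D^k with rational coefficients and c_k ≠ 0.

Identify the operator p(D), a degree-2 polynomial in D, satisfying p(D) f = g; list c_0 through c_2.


p(D) = -(1/2)·I − (3/2)·D − (1/2)·D^2, i.e. c_0 = -1/2, c_1 = -3/2, c_2 = -1/2

D^0 f = -(1/4)x^3 - 3x^2 - (5/2)x - 4
D^1 f = -(3/4)x^2 - 6x - 5/2
D^2 f = -(3/2)x - 6
matching coefficients of g against c_0 f + c_1 Df + … from the top degree down determines the c_i
solution: c_0 = -1/2, c_1 = -3/2, c_2 = -1/2


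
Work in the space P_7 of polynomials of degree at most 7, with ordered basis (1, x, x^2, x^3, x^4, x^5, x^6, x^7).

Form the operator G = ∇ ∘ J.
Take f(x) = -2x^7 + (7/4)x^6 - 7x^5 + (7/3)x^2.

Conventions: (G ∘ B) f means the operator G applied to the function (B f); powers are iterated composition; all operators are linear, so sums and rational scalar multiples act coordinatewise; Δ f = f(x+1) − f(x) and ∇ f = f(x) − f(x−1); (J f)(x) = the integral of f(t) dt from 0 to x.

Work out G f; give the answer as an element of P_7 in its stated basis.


J f = -(1/4)x^8 + (1/4)x^7 - (7/6)x^6 + (7/9)x^3
∇ J f = -2x^7 + (35/4)x^6 - (105/4)x^5 + (175/4)x^4 - (553/12)x^3 + (385/12)x^2 - (157/12)x + 22/9

the image equals g(x) = -2x^7 + (35/4)x^6 - (105/4)x^5 + (175/4)x^4 - (553/12)x^3 + (385/12)x^2 - (157/12)x + 22/9


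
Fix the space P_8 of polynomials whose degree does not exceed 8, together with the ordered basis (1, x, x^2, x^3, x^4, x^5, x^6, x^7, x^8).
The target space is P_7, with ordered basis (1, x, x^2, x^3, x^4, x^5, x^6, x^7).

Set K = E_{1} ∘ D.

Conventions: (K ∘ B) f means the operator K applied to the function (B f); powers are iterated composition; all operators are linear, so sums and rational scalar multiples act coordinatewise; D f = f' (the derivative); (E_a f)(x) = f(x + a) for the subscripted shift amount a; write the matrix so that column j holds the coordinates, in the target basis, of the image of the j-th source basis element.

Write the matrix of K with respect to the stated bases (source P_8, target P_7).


image of 1: 0
image of x: 1
image of x^2: 2x + 2
image of x^3: 3x^2 + 6x + 3
image of x^4: 4x^3 + 12x^2 + 12x + 4
image of x^5: 5x^4 + 20x^3 + 30x^2 + 20x + 5
image of x^6: 6x^5 + 30x^4 + 60x^3 + 60x^2 + 30x + 6
image of x^7: 7x^6 + 42x^5 + 105x^4 + 140x^3 + 105x^2 + 42x + 7
image of x^8: 8x^7 + 56x^6 + 168x^5 + 280x^4 + 280x^3 + 168x^2 + 56x + 8
each image's coordinates form column j of the matrix

the matrix is [[0, 1, 2, 3, 4, 5, 6, 7, 8]; [0, 0, 2, 6, 12, 20, 30, 42, 56]; [0, 0, 0, 3, 12, 30, 60, 105, 168]; [0, 0, 0, 0, 4, 20, 60, 140, 280]; [0, 0, 0, 0, 0, 5, 30, 105, 280]; [0, 0, 0, 0, 0, 0, 6, 42, 168]; [0, 0, 0, 0, 0, 0, 0, 7, 56]; [0, 0, 0, 0, 0, 0, 0, 0, 8]] (rows listed top to bottom)


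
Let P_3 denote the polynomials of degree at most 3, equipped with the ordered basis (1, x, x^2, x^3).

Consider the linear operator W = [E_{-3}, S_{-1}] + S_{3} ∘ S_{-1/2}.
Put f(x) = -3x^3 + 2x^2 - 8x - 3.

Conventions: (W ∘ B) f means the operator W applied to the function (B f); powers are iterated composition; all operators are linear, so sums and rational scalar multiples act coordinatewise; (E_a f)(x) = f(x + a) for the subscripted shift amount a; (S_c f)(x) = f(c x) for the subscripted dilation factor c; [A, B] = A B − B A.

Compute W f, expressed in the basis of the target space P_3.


the result is g(x) = (81/8)x^3 - (99/2)x^2 - 12x - 213

S_{-1} f = 3x^3 + 2x^2 + 8x - 3
E_{-3} S_{-1} f = 3x^3 - 25x^2 + 77x - 90
E_{-3} f = -3x^3 + 29x^2 - 101x + 120
S_{-1} E_{-3} f = 3x^3 + 29x^2 + 101x + 120
[E_{-3}, S_{-1}] f = -54x^2 - 24x - 210
S_{-1/2} f = (3/8)x^3 + (1/2)x^2 + 4x - 3
S_{3} S_{-1/2} f = (81/8)x^3 + (9/2)x^2 + 12x - 3
([E_{-3}, S_{-1}] + S_{3} ∘ S_{-1/2}) f = (81/8)x^3 - (99/2)x^2 - 12x - 213


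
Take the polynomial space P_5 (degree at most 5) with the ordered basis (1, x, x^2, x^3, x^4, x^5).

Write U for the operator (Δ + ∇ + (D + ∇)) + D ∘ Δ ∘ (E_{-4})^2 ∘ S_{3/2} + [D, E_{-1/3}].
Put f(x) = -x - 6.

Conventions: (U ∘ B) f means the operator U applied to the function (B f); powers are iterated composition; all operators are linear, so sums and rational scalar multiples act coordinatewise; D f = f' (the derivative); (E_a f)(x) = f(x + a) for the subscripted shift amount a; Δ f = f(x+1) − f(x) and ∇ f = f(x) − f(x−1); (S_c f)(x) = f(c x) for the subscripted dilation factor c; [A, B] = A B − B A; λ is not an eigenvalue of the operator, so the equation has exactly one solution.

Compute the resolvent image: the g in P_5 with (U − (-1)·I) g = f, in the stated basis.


the result is g(x) = -x - 2

write g with unknown coordinates in the stated basis and equate coefficients in (U − (-1)·I) g = f
solving from the highest basis element down gives g = -x - 2
check: U g = -4
so U g − (-1)·g = -x - 6 = f ✓


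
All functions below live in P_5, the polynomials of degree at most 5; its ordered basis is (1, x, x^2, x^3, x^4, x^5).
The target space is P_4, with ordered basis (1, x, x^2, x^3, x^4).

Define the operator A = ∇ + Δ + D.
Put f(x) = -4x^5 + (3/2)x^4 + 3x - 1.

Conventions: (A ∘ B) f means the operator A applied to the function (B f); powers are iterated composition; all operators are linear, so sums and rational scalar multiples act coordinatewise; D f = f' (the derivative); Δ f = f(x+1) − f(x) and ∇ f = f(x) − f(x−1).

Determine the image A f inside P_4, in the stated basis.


∇ f = -20x^4 + 46x^3 - 49x^2 + 26x - 5/2
Δ f = -20x^4 - 34x^3 - 31x^2 - 14x + 1/2
D f = -20x^4 + 6x^3 + 3
(∇ + Δ + D) f = -60x^4 + 18x^3 - 80x^2 + 12x + 1

g(x) = -60x^4 + 18x^3 - 80x^2 + 12x + 1


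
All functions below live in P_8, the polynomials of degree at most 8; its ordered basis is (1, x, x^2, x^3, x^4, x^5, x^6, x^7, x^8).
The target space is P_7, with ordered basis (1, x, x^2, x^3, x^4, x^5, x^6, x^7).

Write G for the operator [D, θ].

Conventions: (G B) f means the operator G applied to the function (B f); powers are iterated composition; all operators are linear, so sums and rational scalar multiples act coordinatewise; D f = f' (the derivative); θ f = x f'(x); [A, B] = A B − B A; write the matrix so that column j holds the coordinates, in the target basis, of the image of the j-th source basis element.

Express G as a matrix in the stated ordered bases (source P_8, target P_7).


image of 1: 0
image of x: 1
image of x^2: 2x
image of x^3: 3x^2
image of x^4: 4x^3
image of x^5: 5x^4
image of x^6: 6x^5
image of x^7: 7x^6
image of x^8: 8x^7
each image's coordinates form column j of the matrix

the matrix is [[0, 1, 0, 0, 0, 0, 0, 0, 0]; [0, 0, 2, 0, 0, 0, 0, 0, 0]; [0, 0, 0, 3, 0, 0, 0, 0, 0]; [0, 0, 0, 0, 4, 0, 0, 0, 0]; [0, 0, 0, 0, 0, 5, 0, 0, 0]; [0, 0, 0, 0, 0, 0, 6, 0, 0]; [0, 0, 0, 0, 0, 0, 0, 7, 0]; [0, 0, 0, 0, 0, 0, 0, 0, 8]] (rows listed top to bottom)


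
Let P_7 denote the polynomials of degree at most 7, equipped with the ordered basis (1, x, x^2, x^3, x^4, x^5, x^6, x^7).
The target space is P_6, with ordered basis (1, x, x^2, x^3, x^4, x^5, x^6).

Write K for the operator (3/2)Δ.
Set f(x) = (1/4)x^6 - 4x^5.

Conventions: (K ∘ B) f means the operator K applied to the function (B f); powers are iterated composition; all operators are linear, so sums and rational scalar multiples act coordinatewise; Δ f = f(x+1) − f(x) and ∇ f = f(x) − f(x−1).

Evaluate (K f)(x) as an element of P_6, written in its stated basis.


g(x) = (9/4)x^5 - (195/8)x^4 - (105/2)x^3 - (435/8)x^2 - (111/4)x - 45/8

Δ f = (3/2)x^5 - (65/4)x^4 - 35x^3 - (145/4)x^2 - (37/2)x - 15/4
((3/2)Δ) f = (9/4)x^5 - (195/8)x^4 - (105/2)x^3 - (435/8)x^2 - (111/4)x - 45/8


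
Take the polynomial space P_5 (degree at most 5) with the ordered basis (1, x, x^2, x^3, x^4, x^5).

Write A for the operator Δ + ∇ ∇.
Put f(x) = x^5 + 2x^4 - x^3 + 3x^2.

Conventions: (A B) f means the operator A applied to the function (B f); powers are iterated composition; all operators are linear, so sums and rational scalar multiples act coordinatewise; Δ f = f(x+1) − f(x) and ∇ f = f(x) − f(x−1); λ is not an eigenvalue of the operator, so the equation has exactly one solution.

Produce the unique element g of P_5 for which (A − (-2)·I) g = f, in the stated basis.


the result is g(x) = (1/2)x^5 - (1/4)x^4 - (15/2)x^3 + (55/2)x^2 - 15x - 347/8

write g with unknown coordinates in the stated basis and equate coefficients in (A − (-2)·I) g = f
solving from the highest basis element down gives g = (1/2)x^5 - (1/4)x^4 - (15/2)x^3 + (55/2)x^2 - 15x - 347/8
check: A g = (5/2)x^4 + 14x^3 - 52x^2 + 30x + 347/4
so A g − (-2)·g = x^5 + 2x^4 - x^3 + 3x^2 = f ✓


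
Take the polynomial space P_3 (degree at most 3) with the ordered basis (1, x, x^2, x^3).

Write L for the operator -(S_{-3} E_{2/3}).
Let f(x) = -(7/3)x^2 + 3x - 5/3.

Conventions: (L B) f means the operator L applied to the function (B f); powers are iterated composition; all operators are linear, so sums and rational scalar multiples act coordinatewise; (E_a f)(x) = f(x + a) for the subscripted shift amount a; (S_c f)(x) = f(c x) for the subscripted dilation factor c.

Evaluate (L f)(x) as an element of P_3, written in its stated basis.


the image equals g(x) = 21x^2 - (1/3)x + 19/27

E_{2/3} f = -(7/3)x^2 - (1/9)x - 19/27
S_{-3} E_{2/3} f = -21x^2 + (1/3)x - 19/27
(-(S_{-3} E_{2/3})) f = 21x^2 - (1/3)x + 19/27


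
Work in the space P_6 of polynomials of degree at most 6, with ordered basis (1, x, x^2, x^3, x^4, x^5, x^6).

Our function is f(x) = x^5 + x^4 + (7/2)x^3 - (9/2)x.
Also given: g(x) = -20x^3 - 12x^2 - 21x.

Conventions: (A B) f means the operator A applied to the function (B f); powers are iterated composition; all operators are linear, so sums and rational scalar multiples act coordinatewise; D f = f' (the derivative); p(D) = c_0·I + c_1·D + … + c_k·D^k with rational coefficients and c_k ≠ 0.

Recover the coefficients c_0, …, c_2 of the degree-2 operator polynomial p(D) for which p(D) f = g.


D^0 f = x^5 + x^4 + (7/2)x^3 - (9/2)x
D^1 f = 5x^4 + 4x^3 + (21/2)x^2 - 9/2
D^2 f = 20x^3 + 12x^2 + 21x
matching coefficients of g against c_0 f + c_1 Df + … from the top degree down determines the c_i
solution: c_0 = 0, c_1 = 0, c_2 = -1

c_0 = 0, c_1 = 0, c_2 = -1


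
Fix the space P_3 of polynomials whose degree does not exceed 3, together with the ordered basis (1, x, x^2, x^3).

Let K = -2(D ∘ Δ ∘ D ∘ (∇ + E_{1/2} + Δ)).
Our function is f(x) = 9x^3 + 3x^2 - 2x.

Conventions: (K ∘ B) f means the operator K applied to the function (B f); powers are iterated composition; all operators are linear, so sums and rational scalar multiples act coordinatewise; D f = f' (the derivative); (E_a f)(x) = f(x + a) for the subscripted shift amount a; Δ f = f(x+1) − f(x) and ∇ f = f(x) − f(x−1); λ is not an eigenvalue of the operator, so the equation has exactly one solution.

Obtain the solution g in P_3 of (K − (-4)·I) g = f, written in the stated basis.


write g with unknown coordinates in the stated basis and equate coefficients in (K − (-4)·I) g = f
solving from the highest basis element down gives g = (9/4)x^3 + (3/4)x^2 - (1/2)x + 27/4
check: K g = -27
so K g − (-4)·g = 9x^3 + 3x^2 - 2x = f ✓

g(x) = (9/4)x^3 + (3/4)x^2 - (1/2)x + 27/4


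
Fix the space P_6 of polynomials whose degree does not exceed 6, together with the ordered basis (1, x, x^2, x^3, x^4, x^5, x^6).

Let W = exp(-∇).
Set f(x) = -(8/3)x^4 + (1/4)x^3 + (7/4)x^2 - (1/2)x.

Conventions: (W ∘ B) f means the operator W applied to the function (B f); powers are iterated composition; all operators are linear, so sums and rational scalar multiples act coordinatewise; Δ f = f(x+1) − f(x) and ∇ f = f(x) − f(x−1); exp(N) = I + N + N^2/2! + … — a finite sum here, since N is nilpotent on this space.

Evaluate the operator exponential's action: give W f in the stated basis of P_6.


the result is g(x) = -(8/3)x^4 + (131/12)x^3 - 31x^2 + (305/6)x - 149/4

order-1 term: (32/3)x^3 - (67/4)x^2 + (95/12)x - 2/3
order-2 term: -16x^2 + (131/4)x - 53/3
order-3 term: (32/3)x - 65/4
order-4 term: -8/3
the series for exp(-∇) f terminates at order 4
exp(-∇) f = -(8/3)x^4 + (131/12)x^3 - 31x^2 + (305/6)x - 149/4


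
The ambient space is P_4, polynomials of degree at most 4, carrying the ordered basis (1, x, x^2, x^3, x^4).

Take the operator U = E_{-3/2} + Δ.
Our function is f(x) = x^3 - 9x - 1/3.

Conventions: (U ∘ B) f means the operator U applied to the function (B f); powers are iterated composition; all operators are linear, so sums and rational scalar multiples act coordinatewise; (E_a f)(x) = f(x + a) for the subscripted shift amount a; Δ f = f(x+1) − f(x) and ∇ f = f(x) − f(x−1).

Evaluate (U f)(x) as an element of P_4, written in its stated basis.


E_{-3/2} f = x^3 - (9/2)x^2 - (9/4)x + 235/24
Δ f = 3x^2 + 3x - 8
(E_{-3/2} + Δ) f = x^3 - (3/2)x^2 + (3/4)x + 43/24

the image equals g(x) = x^3 - (3/2)x^2 + (3/4)x + 43/24


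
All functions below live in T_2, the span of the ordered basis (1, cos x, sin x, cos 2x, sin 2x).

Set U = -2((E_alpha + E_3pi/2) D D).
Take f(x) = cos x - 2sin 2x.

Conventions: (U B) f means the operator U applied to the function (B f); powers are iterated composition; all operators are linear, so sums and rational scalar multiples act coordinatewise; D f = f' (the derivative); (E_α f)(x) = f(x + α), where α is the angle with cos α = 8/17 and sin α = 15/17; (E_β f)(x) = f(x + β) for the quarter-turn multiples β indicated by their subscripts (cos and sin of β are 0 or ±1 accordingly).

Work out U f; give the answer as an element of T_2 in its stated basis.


the image equals g(x) = (16/17)cos x + (4/17)sin x - (3840/289)cos 2x + (7200/289)sin 2x

D f = -sin x - 4cos 2x
D D f = -cos x + 8sin 2x
E_alpha D D f = -(8/17)cos x + (15/17)sin x + (1920/289)cos 2x - (1288/289)sin 2x
E_3pi/2 D D f = -sin x - 8sin 2x
(E_alpha + E_3pi/2) D D f = -(8/17)cos x - (2/17)sin x + (1920/289)cos 2x - (3600/289)sin 2x
(-2((E_alpha + E_3pi/2) D D)) f = (16/17)cos x + (4/17)sin x - (3840/289)cos 2x + (7200/289)sin 2x


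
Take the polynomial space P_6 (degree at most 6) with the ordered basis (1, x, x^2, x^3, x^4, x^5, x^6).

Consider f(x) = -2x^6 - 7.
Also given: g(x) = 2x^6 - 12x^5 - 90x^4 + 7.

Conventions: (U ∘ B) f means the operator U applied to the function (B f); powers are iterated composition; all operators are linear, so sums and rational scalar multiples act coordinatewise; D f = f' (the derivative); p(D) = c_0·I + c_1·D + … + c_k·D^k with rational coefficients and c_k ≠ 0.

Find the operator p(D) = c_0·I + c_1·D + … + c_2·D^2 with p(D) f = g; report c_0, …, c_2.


D^0 f = -2x^6 - 7
D^1 f = -12x^5
D^2 f = -60x^4
matching coefficients of g against c_0 f + c_1 Df + … from the top degree down determines the c_i
solution: c_0 = -1, c_1 = 1, c_2 = 3/2

p(D) = -I + D + (3/2)·D^2, i.e. c_0 = -1, c_1 = 1, c_2 = 3/2


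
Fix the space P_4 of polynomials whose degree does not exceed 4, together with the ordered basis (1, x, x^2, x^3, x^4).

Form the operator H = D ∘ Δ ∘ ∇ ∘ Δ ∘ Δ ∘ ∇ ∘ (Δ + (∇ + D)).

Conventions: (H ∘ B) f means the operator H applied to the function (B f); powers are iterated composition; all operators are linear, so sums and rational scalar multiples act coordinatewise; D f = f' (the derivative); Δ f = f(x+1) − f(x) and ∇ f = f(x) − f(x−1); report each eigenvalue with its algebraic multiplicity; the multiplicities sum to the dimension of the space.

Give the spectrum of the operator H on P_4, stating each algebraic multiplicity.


image of 1: 0
image of x: 0
image of x^2: 0
image of x^3: 0
image of x^4: 0
the matrix is upper triangular; its diagonal is (0, 0, 0, 0, 0)
for a triangular matrix the eigenvalues are the diagonal entries, with algebraic multiplicity their repetition count

λ = 0 (multiplicity 5)
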